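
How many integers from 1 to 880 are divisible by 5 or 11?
⌊880/5⌋ + ⌊880/11⌋ - ⌊880/55⌋ = 176 + 80 - 16 = 240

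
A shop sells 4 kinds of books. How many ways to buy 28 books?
C(28+4-1, 4-1) = C(31, 3) = 4495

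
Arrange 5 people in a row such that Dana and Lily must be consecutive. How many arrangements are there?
Treat the 2 as one block: (5-2+1)! × 2! = 24 × 2 = 48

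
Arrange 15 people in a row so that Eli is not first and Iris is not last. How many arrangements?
By inclusion-exclusion: 15! - 2×(15-1)! + (15-2)! = 1307674368000 - 174356582400 + 6227020800 = 1139544806400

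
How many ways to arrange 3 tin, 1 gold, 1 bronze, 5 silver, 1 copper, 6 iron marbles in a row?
17! / (3! × 1! × 1! × 5! × 1! × 6!) = 686125440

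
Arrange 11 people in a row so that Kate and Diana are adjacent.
Treat as block: (11-1)! × 2! = 3628800 × 2 = 7257600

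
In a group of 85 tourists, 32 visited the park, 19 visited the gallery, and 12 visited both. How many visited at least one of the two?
|A∪B| = |A| + |B| - |A∩B| = 32 + 19 - 12 = 39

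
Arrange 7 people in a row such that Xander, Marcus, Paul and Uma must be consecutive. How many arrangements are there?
Treat the 4 as one block: (7-4+1)! × 4! = 24 × 24 = 576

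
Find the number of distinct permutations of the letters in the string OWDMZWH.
7! / (2! × 1! × 1! × 1! × 1! × 1!) = 2520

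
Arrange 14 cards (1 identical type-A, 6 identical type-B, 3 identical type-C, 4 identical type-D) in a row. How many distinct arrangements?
14! / (1! × 6! × 3! × 4!) = 840840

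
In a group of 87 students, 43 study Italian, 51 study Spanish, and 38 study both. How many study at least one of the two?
|A∪B| = |A| + |B| - |A∩B| = 43 + 51 - 38 = 56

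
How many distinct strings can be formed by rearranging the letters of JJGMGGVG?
8! / (1! × 4! × 2! × 1!) = 840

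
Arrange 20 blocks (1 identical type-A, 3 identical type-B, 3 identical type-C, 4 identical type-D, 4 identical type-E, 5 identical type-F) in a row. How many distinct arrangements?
20! / (1! × 3! × 3! × 4! × 4! × 5!) = 977728752000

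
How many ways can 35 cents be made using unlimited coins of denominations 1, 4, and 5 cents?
Coefficient of x^35 in 1/(1-x^1) · 1/(1-x^4) · 1/(1-x^5). Case on j = number of 5-cent coins (j = 0..7); remainder r = 35 - 5j is made from {1,4} in ⌊r/4⌋+1 ways. r = 35, 30, 25, 20, 15, 10, 5, 0 → 9 + 8 + 7 + 6 + 4 + 3 + 2 + 1 = 40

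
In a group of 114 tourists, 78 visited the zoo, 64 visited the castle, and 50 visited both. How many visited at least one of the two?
|A∪B| = |A| + |B| - |A∩B| = 78 + 64 - 50 = 92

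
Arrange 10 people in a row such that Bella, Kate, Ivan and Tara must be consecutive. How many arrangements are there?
Treat the 4 as one block: (10-4+1)! × 4! = 5040 × 24 = 120960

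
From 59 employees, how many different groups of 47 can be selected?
C(59,47) = 59!/(47!×12!) = 1119487075980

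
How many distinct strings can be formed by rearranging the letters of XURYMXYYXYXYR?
13! / (2! × 1! × 4! × 1! × 5!) = 1081080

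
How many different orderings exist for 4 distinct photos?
4! = 24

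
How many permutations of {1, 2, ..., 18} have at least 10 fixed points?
Exactly j fixed points: C(18,j)·!(18-j); sum over j ≥ 10 (derangement numbers via !m = (m-1)·(!(m-1) + !(m-2)): !0..!8 = 1, 0, 1, 2, 9, 44, 265, 1854, 14833). Σ_{j=10}^{18} C(18,j)·!(18-j) = C(18,10)·!8 + C(18,11)·!7 + C(18,12)·!6 + C(18,13)·!5 + C(18,14)·!4 + C(18,15)·!3 + C(18,16)·!2 + C(18,17)·!1 + C(18,18)·!0 = 43758·14833 + 31824·1854 + 18564·265 + 8568·44 + 3060·9 + 816·2 + 153·1 + 18·0 + 1·1 = 713389888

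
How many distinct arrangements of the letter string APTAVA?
6! / (1! × 1! × 3! × 1!) = 120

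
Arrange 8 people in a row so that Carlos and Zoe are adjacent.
Treat as block: (8-1)! × 2! = 5040 × 2 = 10080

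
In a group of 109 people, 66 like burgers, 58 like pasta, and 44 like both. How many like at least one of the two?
|A∪B| = |A| + |B| - |A∩B| = 66 + 58 - 44 = 80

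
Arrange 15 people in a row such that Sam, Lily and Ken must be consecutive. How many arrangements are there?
Treat the 3 as one block: (15-3+1)! × 3! = 6227020800 × 6 = 37362124800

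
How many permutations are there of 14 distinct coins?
14! = 87178291200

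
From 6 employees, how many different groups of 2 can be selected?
C(6,2) = 6!/(2!×4!) = 15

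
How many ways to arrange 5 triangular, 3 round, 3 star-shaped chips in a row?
11! / (5! × 3! × 3!) = 9240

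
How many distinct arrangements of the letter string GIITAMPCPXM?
11! / (1! × 1! × 1! × 1! × 2! × 1! × 2! × 2!) = 4989600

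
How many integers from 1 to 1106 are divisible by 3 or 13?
⌊1106/3⌋ + ⌊1106/13⌋ - ⌊1106/39⌋ = 368 + 85 - 28 = 425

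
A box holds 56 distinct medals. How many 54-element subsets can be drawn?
C(56,54) = 56!/(54!×2!) = 1540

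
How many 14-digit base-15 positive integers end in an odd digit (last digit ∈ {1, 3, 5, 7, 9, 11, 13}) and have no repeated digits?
Last∈{1,3,5,7,9,11,13}. Last=0: 0. Last nonzero: 7×13×P(13,12) = 566658892800. Total = 566658892800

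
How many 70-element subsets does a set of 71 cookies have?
C(71,70) = 71!/(70!×1!) = 71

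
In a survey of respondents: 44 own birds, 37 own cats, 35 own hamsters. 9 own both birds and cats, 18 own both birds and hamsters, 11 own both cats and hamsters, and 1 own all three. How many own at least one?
|A∪B∪C| = 44+37+35-9-18-11+1 = 79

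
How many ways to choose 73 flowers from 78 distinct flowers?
C(78,73) = 78!/(73!×5!) = 21111090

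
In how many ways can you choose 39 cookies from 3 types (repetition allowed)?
C(39+3-1, 3-1) = C(41, 2) = 820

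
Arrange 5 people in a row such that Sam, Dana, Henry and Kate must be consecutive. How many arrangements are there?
Treat the 4 as one block: (5-4+1)! × 4! = 2 × 24 = 48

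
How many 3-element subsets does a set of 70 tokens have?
C(70,3) = 70!/(3!×67!) = 54740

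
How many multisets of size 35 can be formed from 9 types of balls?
C(35+9-1, 9-1) = C(43, 8) = 145008513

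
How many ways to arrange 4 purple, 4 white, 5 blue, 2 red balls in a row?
15! / (4! × 4! × 5! × 2!) = 9459450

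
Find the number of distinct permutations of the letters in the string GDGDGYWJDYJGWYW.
15! / (2! × 4! × 3! × 3! × 3!) = 126126000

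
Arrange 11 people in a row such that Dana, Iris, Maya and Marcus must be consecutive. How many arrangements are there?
Treat the 4 as one block: (11-4+1)! × 4! = 40320 × 24 = 967680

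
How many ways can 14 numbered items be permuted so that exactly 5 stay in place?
Choose the 5 fixed points C(14,5) = 2002, derange the rest: !9 = Σ_{j=0}^{9} (-1)^j·9!/j! = 362880 - 362880 + 181440 - 60480 + 15120 - 3024 + 504 - 72 + 9 - 1 = 133496. Product = 2002 × 133496 = 267258992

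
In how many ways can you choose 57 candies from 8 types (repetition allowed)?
C(57+8-1, 8-1) = C(64, 7) = 621216192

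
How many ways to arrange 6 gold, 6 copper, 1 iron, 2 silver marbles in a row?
15! / (6! × 6! × 1! × 2!) = 1261260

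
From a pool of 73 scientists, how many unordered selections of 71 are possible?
C(73,71) = 73!/(71!×2!) = 2628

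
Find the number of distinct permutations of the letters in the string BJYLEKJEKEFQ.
12! / (1! × 1! × 3! × 2! × 1! × 2! × 1! × 1!) = 19958400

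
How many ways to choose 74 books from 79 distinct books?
C(79,74) = 79!/(74!×5!) = 22537515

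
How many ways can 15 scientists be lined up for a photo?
15! = 1307674368000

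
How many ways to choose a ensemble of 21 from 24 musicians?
C(24,21) = 24!/(21!×3!) = 2024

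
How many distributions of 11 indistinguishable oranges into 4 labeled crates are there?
C(11+4-1, 4-1) = C(14, 3) = 364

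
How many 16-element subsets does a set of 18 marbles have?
C(18,16) = 18!/(16!×2!) = 153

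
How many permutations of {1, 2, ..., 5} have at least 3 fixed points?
Exactly j fixed points: C(5,j)·!(5-j); sum over j ≥ 3 (derangement numbers via !m = (m-1)·(!(m-1) + !(m-2)): !0..!2 = 1, 0, 1). Σ_{j=3}^{5} C(5,j)·!(5-j) = C(5,3)·!2 + C(5,4)·!1 + C(5,5)·!0 = 10·1 + 5·0 + 1·1 = 11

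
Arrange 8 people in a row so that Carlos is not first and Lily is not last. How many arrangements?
By inclusion-exclusion: 8! - 2×(8-1)! + (8-2)! = 40320 - 10080 + 720 = 30960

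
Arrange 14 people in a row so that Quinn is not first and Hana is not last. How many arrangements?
By inclusion-exclusion: 14! - 2×(14-1)! + (14-2)! = 87178291200 - 12454041600 + 479001600 = 75203251200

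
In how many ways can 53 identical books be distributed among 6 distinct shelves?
C(53+6-1, 6-1) = C(58, 5) = 4582116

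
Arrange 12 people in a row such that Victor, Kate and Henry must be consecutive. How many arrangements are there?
Treat the 3 as one block: (12-3+1)! × 3! = 3628800 × 6 = 21772800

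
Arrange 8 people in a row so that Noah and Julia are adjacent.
Treat as block: (8-1)! × 2! = 5040 × 2 = 10080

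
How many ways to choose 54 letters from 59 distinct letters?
C(59,54) = 59!/(54!×5!) = 5006386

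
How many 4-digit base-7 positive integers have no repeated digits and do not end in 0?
Last digit: 6 nonzero choices. First digit: 5 (nonzero, ≠last). Middle 2: P(5,2) = 20. Total = 600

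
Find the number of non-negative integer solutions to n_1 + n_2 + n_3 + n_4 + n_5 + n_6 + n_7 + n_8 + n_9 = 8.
C(8+9-1, 9-1) = C(16, 8) = 12870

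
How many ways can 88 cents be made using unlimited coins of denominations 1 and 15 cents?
Coefficient of x^88 in 1/(1-x^1) · 1/(1-x^15). Use j coins of 15 for j = 0..⌊88/15⌋ = 5, the rest in 1s: 5 + 1 = 6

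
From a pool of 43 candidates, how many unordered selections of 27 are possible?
C(43,27) = 43!/(27!×16!) = 265182149218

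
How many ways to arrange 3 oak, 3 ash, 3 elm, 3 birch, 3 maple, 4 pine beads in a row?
19! / (3! × 3! × 3! × 3! × 3! × 4!) = 651819168000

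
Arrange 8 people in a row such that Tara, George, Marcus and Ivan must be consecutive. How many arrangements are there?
Treat the 4 as one block: (8-4+1)! × 4! = 120 × 24 = 2880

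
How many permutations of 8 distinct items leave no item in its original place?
!8 = Σ_{j=0}^{8} (-1)^j·8!/j! = 40320 - 40320 + 20160 - 6720 + 1680 - 336 + 56 - 8 + 1 = 14833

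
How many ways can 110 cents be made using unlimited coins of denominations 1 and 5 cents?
Coefficient of x^110 in 1/(1-x^1) · 1/(1-x^5). Use j coins of 5 for j = 0..⌊110/5⌋ = 22, the rest in 1s: 22 + 1 = 23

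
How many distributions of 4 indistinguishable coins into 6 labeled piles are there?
C(4+6-1, 6-1) = C(9, 5) = 126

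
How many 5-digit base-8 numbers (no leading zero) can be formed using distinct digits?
First digit: 7 choices (nonzero). Then descending: 7 × 7 × 6 × 5 × 4 = 5880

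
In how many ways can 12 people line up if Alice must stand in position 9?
Fix one position: (12-1)! = 39916800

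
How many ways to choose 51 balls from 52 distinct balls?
C(52,51) = 52!/(51!×1!) = 52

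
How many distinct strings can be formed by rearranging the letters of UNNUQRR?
7! / (2! × 1! × 2! × 2!) = 630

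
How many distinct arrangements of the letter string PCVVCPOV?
8! / (2! × 1! × 3! × 2!) = 1680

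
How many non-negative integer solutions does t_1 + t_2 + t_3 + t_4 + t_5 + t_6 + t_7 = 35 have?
C(35+7-1, 7-1) = C(41, 6) = 4496388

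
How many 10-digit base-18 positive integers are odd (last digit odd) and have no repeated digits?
Last∈{1,3,5,7,9,11,13,15,17}. Last=0: 0. Last nonzero: 9×16×P(16,8) = 74724249600. Total = 74724249600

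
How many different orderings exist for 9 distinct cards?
9! = 362880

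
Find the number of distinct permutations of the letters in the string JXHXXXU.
7! / (1! × 4! × 1! × 1!) = 210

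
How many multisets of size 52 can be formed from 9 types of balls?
C(52+9-1, 9-1) = C(60, 8) = 2558620845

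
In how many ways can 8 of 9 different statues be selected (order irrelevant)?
C(9,8) = 9!/(8!×1!) = 9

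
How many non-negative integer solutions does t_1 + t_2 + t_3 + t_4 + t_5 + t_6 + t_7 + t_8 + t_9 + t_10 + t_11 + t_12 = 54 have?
C(54+12-1, 12-1) = C(65, 11) = 895068996640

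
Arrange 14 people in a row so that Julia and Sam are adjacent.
Treat as block: (14-1)! × 2! = 6227020800 × 2 = 12454041600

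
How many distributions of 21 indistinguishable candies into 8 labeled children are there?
C(21+8-1, 8-1) = C(28, 7) = 1184040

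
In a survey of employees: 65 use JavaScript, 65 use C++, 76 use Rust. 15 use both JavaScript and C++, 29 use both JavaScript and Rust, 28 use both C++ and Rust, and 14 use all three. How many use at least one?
|A∪B∪C| = 65+65+76-15-29-28+14 = 148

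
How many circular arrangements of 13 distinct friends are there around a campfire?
Circular: fix one position, arrange the rest. (13-1)! = 479001600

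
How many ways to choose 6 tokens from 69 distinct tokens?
C(69,6) = 69!/(6!×63!) = 119877472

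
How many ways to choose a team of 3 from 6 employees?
C(6,3) = 6!/(3!×3!) = 20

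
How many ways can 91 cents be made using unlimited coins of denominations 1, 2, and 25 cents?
Coefficient of x^91 in 1/(1-x^1) · 1/(1-x^2) · 1/(1-x^25). Case on j = number of 25-cent coins (j = 0..3); remainder r = 91 - 25j is made from {1,2} in ⌊r/2⌋+1 ways. r = 91, 66, 41, 16 → 46 + 34 + 21 + 9 = 110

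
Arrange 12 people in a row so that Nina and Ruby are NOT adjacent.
Total - adjacent = 12! - (12-1)!×2 = 479001600 - 79833600 = 399168000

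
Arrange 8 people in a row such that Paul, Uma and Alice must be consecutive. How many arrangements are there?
Treat the 3 as one block: (8-3+1)! × 3! = 720 × 6 = 4320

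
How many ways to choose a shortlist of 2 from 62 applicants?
C(62,2) = 62!/(2!×60!) = 1891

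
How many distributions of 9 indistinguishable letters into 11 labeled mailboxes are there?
C(9+11-1, 11-1) = C(19, 10) = 92378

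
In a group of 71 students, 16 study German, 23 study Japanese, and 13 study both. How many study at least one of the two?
|A∪B| = |A| + |B| - |A∩B| = 16 + 23 - 13 = 26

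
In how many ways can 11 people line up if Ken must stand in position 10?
Fix one position: (11-1)! = 3628800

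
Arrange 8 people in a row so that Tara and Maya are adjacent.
Treat as block: (8-1)! × 2! = 5040 × 2 = 10080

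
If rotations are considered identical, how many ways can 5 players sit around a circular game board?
Circular: fix one position, arrange the rest. (5-1)! = 24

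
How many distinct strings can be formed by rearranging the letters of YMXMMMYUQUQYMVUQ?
16! / (1! × 3! × 1! × 5! × 3! × 3!) = 807206400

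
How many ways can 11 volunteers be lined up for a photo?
11! = 39916800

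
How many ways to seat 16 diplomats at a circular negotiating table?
Circular: fix one position, arrange the rest. (16-1)! = 1307674368000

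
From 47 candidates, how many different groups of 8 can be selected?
C(47,8) = 47!/(8!×39!) = 314457495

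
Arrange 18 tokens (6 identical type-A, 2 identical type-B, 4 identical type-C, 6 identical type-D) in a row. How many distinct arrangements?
18! / (6! × 2! × 4! × 6!) = 257297040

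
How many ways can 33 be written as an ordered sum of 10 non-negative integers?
C(33+10-1, 10-1) = C(42, 9) = 445891810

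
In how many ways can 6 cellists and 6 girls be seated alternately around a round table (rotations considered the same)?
Fix one of the cellists: (6-1)! ways for the remaining cellists, × 6! ways for the girls = 120 × 720 = 86400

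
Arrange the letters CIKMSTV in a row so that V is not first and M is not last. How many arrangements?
By inclusion-exclusion: 7! - 2×(7-1)! + (7-2)! = 5040 - 1440 + 120 = 3720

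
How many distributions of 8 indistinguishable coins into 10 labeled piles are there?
C(8+10-1, 10-1) = C(17, 9) = 24310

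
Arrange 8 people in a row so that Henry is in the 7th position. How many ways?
Fix one position: (8-1)! = 5040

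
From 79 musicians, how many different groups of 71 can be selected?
C(79,71) = 79!/(71!×8!) = 26088783435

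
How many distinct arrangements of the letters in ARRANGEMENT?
11! / (2! × 2! × 2! × 1! × 2! × 1! × 1!) = 2494800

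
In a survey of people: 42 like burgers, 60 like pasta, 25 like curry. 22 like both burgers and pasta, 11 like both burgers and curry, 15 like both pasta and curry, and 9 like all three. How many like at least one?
|A∪B∪C| = 42+60+25-22-11-15+9 = 88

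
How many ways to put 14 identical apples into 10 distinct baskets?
C(14+10-1, 10-1) = C(23, 9) = 817190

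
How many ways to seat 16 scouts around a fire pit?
Circular: fix one position, arrange the rest. (16-1)! = 1307674368000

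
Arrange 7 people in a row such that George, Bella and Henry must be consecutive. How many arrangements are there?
Treat the 3 as one block: (7-3+1)! × 3! = 120 × 6 = 720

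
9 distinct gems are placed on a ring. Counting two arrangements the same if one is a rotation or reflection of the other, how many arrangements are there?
(9-1)!/2 = 40320/2 = 20160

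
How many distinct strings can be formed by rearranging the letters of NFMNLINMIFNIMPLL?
16! / (3! × 2! × 4! × 3! × 3! × 1!) = 2018016000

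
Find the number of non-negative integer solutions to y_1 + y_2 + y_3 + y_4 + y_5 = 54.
C(54+5-1, 5-1) = C(58, 4) = 424270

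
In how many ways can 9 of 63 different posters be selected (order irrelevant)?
C(63,9) = 63!/(9!×54!) = 23667689815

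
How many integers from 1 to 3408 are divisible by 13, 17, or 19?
⌊3408/13⌋+⌊3408/17⌋+⌊3408/19⌋ - ⌊3408/221⌋-⌊3408/247⌋-⌊3408/323⌋ + ⌊3408/4199⌋ = 262+200+179 - 15-13-10 + 0 = 603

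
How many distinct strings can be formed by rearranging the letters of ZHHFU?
5! / (1! × 2! × 1! × 1!) = 60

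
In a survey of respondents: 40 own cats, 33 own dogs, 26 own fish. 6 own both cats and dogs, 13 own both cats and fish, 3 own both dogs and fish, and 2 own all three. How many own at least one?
|A∪B∪C| = 40+33+26-6-13-3+2 = 79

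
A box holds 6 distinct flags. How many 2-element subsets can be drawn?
C(6,2) = 6!/(2!×4!) = 15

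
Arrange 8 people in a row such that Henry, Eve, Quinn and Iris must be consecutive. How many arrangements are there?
Treat the 4 as one block: (8-4+1)! × 4! = 120 × 24 = 2880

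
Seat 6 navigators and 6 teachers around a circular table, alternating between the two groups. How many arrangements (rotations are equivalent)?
Fix one of the navigators: (6-1)! ways for the remaining navigators, × 6! ways for the teachers = 120 × 720 = 86400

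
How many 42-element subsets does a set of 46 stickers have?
C(46,42) = 46!/(42!×4!) = 163185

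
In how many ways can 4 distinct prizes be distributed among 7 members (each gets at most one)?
P(7,4) = 7!/(7-4)! = 840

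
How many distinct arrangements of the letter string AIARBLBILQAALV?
14! / (3! × 4! × 1! × 2! × 1! × 1! × 2!) = 151351200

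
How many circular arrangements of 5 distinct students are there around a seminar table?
Circular: fix one position, arrange the rest. (5-1)! = 24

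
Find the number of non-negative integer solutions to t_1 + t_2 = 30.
C(30+2-1, 2-1) = C(31, 1) = 31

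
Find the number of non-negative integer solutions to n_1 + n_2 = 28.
C(28+2-1, 2-1) = C(29, 1) = 29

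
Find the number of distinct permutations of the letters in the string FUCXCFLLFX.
10! / (2! × 3! × 1! × 2! × 2!) = 75600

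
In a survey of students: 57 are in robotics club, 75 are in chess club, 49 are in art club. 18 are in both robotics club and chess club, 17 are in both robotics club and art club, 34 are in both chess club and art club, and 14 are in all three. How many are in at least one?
|A∪B∪C| = 57+75+49-18-17-34+14 = 126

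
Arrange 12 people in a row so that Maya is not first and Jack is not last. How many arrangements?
By inclusion-exclusion: 12! - 2×(12-1)! + (12-2)! = 479001600 - 79833600 + 3628800 = 402796800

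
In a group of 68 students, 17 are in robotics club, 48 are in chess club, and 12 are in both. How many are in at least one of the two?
|A∪B| = |A| + |B| - |A∩B| = 17 + 48 - 12 = 53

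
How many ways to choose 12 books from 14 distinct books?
C(14,12) = 14!/(12!×2!) = 91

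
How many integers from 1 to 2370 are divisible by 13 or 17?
⌊2370/13⌋ + ⌊2370/17⌋ - ⌊2370/221⌋ = 182 + 139 - 10 = 311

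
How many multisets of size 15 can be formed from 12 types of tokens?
C(15+12-1, 12-1) = C(26, 11) = 7726160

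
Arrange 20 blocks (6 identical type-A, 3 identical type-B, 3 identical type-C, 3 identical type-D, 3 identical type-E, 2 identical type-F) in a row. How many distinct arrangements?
20! / (6! × 3! × 3! × 3! × 3! × 2!) = 1303638336000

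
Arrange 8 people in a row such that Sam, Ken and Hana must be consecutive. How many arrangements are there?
Treat the 3 as one block: (8-3+1)! × 3! = 720 × 6 = 4320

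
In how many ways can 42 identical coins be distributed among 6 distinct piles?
C(42+6-1, 6-1) = C(47, 5) = 1533939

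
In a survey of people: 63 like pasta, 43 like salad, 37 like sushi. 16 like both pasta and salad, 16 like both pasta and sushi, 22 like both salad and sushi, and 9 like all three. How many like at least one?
|A∪B∪C| = 63+43+37-16-16-22+9 = 98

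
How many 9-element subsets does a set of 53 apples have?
C(53,9) = 53!/(9!×44!) = 4431613550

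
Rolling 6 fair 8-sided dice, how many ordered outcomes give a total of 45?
Coefficient of x^45 in (x + x² + ... + x^8)^6. By inclusion-exclusion on dice exceeding 8: Σ_j (-1)^j C(6,j)·C(45-1-8j, 5) = C(6,0)·C(44,5) - C(6,1)·C(36,5) + C(6,2)·C(28,5) - C(6,3)·C(20,5) + C(6,4)·C(12,5) = 1·1086008 - 6·376992 + 15·98280 - 20·15504 + 15·792 = 56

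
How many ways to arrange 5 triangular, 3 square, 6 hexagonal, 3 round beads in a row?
17! / (5! × 3! × 6! × 3!) = 114354240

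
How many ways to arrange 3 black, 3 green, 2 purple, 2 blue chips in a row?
10! / (3! × 3! × 2! × 2!) = 25200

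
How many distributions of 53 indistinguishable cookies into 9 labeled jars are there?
C(53+9-1, 9-1) = C(61, 8) = 2944827765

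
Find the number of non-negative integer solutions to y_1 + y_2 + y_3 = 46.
C(46+3-1, 3-1) = C(48, 2) = 1128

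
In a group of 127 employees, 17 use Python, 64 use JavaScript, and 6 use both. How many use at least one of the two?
|A∪B| = |A| + |B| - |A∩B| = 17 + 64 - 6 = 75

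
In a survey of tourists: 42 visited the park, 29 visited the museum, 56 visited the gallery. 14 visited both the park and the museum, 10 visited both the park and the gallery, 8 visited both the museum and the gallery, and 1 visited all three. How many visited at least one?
|A∪B∪C| = 42+29+56-14-10-8+1 = 96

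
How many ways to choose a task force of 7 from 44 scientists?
C(44,7) = 44!/(7!×37!) = 38320568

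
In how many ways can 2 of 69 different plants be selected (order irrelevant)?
C(69,2) = 69!/(2!×67!) = 2346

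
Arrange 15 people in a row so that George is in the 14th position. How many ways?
Fix one position: (15-1)! = 87178291200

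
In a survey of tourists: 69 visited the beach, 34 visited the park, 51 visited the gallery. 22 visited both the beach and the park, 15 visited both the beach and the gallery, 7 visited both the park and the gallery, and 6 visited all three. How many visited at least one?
|A∪B∪C| = 69+34+51-22-15-7+6 = 116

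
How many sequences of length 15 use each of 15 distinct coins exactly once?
15! = 1307674368000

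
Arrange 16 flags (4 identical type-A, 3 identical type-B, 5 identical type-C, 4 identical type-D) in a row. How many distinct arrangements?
16! / (4! × 3! × 5! × 4!) = 50450400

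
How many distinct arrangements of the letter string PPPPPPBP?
8! / (1! × 7!) = 8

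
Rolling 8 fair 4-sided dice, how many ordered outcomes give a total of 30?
Coefficient of x^30 in (x + x² + ... + x^4)^8. By inclusion-exclusion on dice exceeding 4: Σ_j (-1)^j C(8,j)·C(30-1-4j, 7) = C(8,0)·C(29,7) - C(8,1)·C(25,7) + C(8,2)·C(21,7) - C(8,3)·C(17,7) + C(8,4)·C(13,7) - C(8,5)·C(9,7) = 1·1560780 - 8·480700 + 28·116280 - 56·19448 + 70·1716 - 56·36 = 36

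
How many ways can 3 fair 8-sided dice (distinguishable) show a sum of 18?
Coefficient of x^18 in (x + x² + ... + x^8)^3. By inclusion-exclusion on dice exceeding 8: Σ_j (-1)^j C(3,j)·C(18-1-8j, 2) = C(3,0)·C(17,2) - C(3,1)·C(9,2) = 1·136 - 3·36 = 28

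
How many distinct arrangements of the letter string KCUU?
4! / (2! × 1! × 1!) = 12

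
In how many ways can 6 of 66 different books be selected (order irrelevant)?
C(66,6) = 66!/(6!×60!) = 90858768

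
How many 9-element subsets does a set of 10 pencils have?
C(10,9) = 10!/(9!×1!) = 10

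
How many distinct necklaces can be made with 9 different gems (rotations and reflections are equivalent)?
(9-1)!/2 = 40320/2 = 20160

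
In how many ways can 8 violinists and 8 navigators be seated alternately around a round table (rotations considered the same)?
Fix one of the violinists: (8-1)! ways for the remaining violinists, × 8! ways for the navigators = 5040 × 40320 = 203212800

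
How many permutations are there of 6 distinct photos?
6! = 720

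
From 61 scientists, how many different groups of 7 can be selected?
C(61,7) = 61!/(7!×54!) = 436270780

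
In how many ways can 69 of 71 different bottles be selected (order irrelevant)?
C(71,69) = 71!/(69!×2!) = 2485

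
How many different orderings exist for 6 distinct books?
6! = 720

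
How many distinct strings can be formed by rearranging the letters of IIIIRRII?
8! / (6! × 2!) = 28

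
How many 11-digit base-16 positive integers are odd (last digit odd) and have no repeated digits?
Last∈{1,3,5,7,9,11,13,15}. Last=0: 0. Last nonzero: 8×14×P(14,9) = 81366405120. Total = 81366405120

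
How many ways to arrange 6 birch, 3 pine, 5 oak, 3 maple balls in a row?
17! / (6! × 3! × 5! × 3!) = 114354240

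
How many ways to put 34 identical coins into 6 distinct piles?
C(34+6-1, 6-1) = C(39, 5) = 575757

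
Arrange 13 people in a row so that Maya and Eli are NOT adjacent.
Total - adjacent = 13! - (13-1)!×2 = 6227020800 - 958003200 = 5269017600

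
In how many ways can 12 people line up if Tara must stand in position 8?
Fix one position: (12-1)! = 39916800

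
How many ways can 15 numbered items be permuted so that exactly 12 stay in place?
Choose the 12 fixed points C(15,12) = 455, derange the rest: !3 = Σ_{j=0}^{3} (-1)^j·3!/j! = 6 - 6 + 3 - 1 = 2. Product = 455 × 2 = 910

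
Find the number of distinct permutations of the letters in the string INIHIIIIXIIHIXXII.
17! / (2! × 11! × 1! × 3!) = 742560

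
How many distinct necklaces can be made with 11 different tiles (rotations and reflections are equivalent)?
(11-1)!/2 = 3628800/2 = 1814400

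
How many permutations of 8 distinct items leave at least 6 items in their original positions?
Exactly j fixed points: C(8,j)·!(8-j); sum over j ≥ 6 (derangement numbers via !m = (m-1)·(!(m-1) + !(m-2)): !0..!2 = 1, 0, 1). Σ_{j=6}^{8} C(8,j)·!(8-j) = C(8,6)·!2 + C(8,7)·!1 + C(8,8)·!0 = 28·1 + 8·0 + 1·1 = 29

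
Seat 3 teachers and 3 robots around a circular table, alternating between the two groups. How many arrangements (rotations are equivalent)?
Fix one of the teachers: (3-1)! ways for the remaining teachers, × 3! ways for the robots = 2 × 6 = 12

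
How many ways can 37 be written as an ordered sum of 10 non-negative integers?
C(37+10-1, 10-1) = C(46, 9) = 1101716330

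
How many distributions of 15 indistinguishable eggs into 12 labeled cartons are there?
C(15+12-1, 12-1) = C(26, 11) = 7726160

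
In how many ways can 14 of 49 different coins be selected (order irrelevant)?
C(49,14) = 49!/(14!×35!) = 675248872536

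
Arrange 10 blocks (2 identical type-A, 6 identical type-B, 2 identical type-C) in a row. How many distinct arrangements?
10! / (2! × 6! × 2!) = 1260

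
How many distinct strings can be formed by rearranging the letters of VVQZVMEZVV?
10! / (1! × 1! × 2! × 5! × 1!) = 15120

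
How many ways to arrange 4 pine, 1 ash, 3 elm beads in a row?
8! / (4! × 1! × 3!) = 280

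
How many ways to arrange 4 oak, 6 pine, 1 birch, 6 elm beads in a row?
17! / (4! × 6! × 1! × 6!) = 28588560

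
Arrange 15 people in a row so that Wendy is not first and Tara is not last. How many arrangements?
By inclusion-exclusion: 15! - 2×(15-1)! + (15-2)! = 1307674368000 - 174356582400 + 6227020800 = 1139544806400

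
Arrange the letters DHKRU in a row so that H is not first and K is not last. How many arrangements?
By inclusion-exclusion: 5! - 2×(5-1)! + (5-2)! = 120 - 48 + 6 = 78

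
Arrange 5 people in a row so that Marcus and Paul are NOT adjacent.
Total - adjacent = 5! - (5-1)!×2 = 120 - 48 = 72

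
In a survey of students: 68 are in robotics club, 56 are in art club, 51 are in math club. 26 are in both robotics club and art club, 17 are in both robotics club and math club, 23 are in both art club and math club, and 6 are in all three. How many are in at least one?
|A∪B∪C| = 68+56+51-26-17-23+6 = 115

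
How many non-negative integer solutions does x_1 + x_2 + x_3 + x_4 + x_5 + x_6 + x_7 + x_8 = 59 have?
C(59+8-1, 8-1) = C(66, 7) = 778789440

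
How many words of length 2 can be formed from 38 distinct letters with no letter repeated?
P(38,2) = 38!/(38-2)! = 1406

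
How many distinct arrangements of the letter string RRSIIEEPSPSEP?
13! / (3! × 2! × 2! × 3! × 3!) = 7207200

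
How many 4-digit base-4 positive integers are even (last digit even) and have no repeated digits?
Last∈{0,2}. Last=0: 6. Last nonzero: 1×2×P(2,2) = 4. Total = 10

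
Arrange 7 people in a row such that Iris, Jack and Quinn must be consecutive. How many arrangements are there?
Treat the 3 as one block: (7-3+1)! × 3! = 120 × 6 = 720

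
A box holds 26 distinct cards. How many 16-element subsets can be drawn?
C(26,16) = 26!/(16!×10!) = 5311735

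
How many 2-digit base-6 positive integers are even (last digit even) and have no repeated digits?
Last∈{0,2,4}. Last=0: 5. Last nonzero: 2×4×P(4,0) = 8. Total = 13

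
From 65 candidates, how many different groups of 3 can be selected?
C(65,3) = 65!/(3!×62!) = 43680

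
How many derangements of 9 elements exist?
!9 = Σ_{j=0}^{9} (-1)^j·9!/j! = 362880 - 362880 + 181440 - 60480 + 15120 - 3024 + 504 - 72 + 9 - 1 = 133496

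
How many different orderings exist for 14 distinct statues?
14! = 87178291200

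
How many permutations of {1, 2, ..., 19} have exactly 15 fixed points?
Choose the 15 fixed points C(19,15) = 3876, derange the rest: !4 = Σ_{j=0}^{4} (-1)^j·4!/j! = 24 - 24 + 12 - 4 + 1 = 9. Product = 3876 × 9 = 34884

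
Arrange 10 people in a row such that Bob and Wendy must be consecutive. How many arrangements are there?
Treat the 2 as one block: (10-2+1)! × 2! = 362880 × 2 = 725760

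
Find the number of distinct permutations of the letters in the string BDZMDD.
6! / (3! × 1! × 1! × 1!) = 120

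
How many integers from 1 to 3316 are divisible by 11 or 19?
⌊3316/11⌋ + ⌊3316/19⌋ - ⌊3316/209⌋ = 301 + 174 - 15 = 460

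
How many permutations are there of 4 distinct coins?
4! = 24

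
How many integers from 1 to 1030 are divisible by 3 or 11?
⌊1030/3⌋ + ⌊1030/11⌋ - ⌊1030/33⌋ = 343 + 93 - 31 = 405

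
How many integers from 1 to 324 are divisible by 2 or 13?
⌊324/2⌋ + ⌊324/13⌋ - ⌊324/26⌋ = 162 + 24 - 12 = 174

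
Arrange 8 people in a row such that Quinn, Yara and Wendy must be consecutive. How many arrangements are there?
Treat the 3 as one block: (8-3+1)! × 3! = 720 × 6 = 4320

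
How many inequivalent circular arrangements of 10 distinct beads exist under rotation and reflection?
(10-1)!/2 = 362880/2 = 181440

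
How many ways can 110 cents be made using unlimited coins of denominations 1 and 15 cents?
Coefficient of x^110 in 1/(1-x^1) · 1/(1-x^15). Use j coins of 15 for j = 0..⌊110/15⌋ = 7, the rest in 1s: 7 + 1 = 8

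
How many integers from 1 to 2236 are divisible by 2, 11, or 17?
⌊2236/2⌋+⌊2236/11⌋+⌊2236/17⌋ - ⌊2236/22⌋-⌊2236/34⌋-⌊2236/187⌋ + ⌊2236/374⌋ = 1118+203+131 - 101-65-11 + 5 = 1280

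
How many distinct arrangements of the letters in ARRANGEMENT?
11! / (2! × 2! × 2! × 1! × 2! × 1! × 1!) = 2494800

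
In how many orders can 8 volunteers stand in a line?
8! = 40320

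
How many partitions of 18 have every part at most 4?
Let r_j(i) = number of partitions of i into parts ≤ j, for i = 0..18. r_1(i) = 1 for all i; r_j(i) = r_{j-1}(i) + r_j(i-j). Rows j = 2..4: ≤2: 1 1 2 2 3 3 4 4 5 5 6 6 7 7 8 8 9 9 10; ≤3: 1 1 2 3 4 5 7 8 10 12 14 16 19 21 24 27 30 33 37; ≤4: 1 1 2 3 5 6 9 11 15 18 23 27 34 39 47 54 64 72 84. r_4(18) = 84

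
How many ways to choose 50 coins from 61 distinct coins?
C(61,50) = 61!/(50!×11!) = 418094152866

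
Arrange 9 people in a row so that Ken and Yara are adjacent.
Treat as block: (9-1)! × 2! = 40320 × 2 = 80640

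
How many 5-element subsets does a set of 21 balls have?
C(21,5) = 21!/(5!×16!) = 20349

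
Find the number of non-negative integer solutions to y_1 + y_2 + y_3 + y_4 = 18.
C(18+4-1, 4-1) = C(21, 3) = 1330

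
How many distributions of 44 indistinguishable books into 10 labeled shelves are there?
C(44+10-1, 10-1) = C(53, 9) = 4431613550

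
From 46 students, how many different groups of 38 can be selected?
C(46,38) = 46!/(38!×8!) = 260932815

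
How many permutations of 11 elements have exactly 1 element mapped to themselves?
Choose the 1 fixed point C(11,1) = 11, derange the rest: !10 = Σ_{j=0}^{10} (-1)^j·10!/j! = 3628800 - 3628800 + 1814400 - 604800 + 151200 - 30240 + 5040 - 720 + 90 - 10 + 1 = 1334961. Product = 11 × 1334961 = 14684571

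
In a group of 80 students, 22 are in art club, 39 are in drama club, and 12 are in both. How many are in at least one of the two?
|A∪B| = |A| + |B| - |A∩B| = 22 + 39 - 12 = 49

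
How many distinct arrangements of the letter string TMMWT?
5! / (1! × 2! × 2!) = 30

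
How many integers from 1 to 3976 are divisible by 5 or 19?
⌊3976/5⌋ + ⌊3976/19⌋ - ⌊3976/95⌋ = 795 + 209 - 41 = 963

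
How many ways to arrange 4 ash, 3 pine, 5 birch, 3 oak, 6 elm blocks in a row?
21! / (4! × 3! × 5! × 3! × 6!) = 684410126400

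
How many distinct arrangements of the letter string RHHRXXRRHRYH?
12! / (2! × 5! × 4! × 1!) = 83160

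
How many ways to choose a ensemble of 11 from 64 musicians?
C(64,11) = 64!/(11!×53!) = 743595781824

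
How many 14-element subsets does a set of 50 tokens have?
C(50,14) = 50!/(14!×36!) = 937845656300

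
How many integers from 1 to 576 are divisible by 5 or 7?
⌊576/5⌋ + ⌊576/7⌋ - ⌊576/35⌋ = 115 + 82 - 16 = 181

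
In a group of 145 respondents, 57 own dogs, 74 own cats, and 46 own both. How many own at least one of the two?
|A∪B| = |A| + |B| - |A∩B| = 57 + 74 - 46 = 85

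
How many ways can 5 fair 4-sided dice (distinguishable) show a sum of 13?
Coefficient of x^13 in (x + x² + ... + x^4)^5. By inclusion-exclusion on dice exceeding 4: Σ_j (-1)^j C(5,j)·C(13-1-4j, 4) = C(5,0)·C(12,4) - C(5,1)·C(8,4) + C(5,2)·C(4,4) = 1·495 - 5·70 + 10·1 = 155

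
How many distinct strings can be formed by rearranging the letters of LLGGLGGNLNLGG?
13! / (2! × 6! × 5!) = 36036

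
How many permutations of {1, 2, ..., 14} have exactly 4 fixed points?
Choose the 4 fixed points C(14,4) = 1001, derange the rest: !10 = Σ_{j=0}^{10} (-1)^j·10!/j! = 3628800 - 3628800 + 1814400 - 604800 + 151200 - 30240 + 5040 - 720 + 90 - 10 + 1 = 1334961. Product = 1001 × 1334961 = 1336295961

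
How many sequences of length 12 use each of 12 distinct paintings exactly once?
12! = 479001600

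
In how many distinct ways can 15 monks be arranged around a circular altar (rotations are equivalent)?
Circular: fix one position, arrange the rest. (15-1)! = 87178291200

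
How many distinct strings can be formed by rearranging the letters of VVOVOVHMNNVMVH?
14! / (2! × 2! × 2! × 2! × 6!) = 7567560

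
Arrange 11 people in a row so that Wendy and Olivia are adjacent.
Treat as block: (11-1)! × 2! = 3628800 × 2 = 7257600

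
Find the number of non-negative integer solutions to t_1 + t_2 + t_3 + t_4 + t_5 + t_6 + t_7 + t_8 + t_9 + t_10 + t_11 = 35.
C(35+11-1, 11-1) = C(45, 10) = 3190187286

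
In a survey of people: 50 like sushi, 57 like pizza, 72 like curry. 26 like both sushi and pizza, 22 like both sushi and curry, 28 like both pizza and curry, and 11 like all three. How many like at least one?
|A∪B∪C| = 50+57+72-26-22-28+11 = 114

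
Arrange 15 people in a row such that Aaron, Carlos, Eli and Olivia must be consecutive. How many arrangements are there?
Treat the 4 as one block: (15-4+1)! × 4! = 479001600 × 24 = 11496038400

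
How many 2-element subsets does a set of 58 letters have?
C(58,2) = 58!/(2!×56!) = 1653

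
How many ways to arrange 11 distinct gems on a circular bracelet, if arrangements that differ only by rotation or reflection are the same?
(11-1)!/2 = 3628800/2 = 1814400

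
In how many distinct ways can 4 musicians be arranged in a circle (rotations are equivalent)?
Circular: fix one position, arrange the rest. (4-1)! = 6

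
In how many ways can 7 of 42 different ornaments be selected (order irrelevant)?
C(42,7) = 42!/(7!×35!) = 26978328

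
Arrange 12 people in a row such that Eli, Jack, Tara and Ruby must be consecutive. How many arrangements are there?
Treat the 4 as one block: (12-4+1)! × 4! = 362880 × 24 = 8709120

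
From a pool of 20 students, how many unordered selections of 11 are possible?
C(20,11) = 20!/(11!×9!) = 167960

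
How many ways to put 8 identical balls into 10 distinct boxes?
C(8+10-1, 10-1) = C(17, 9) = 24310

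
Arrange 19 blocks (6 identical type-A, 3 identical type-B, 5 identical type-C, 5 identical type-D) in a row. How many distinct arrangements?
19! / (6! × 3! × 5! × 5!) = 1955457504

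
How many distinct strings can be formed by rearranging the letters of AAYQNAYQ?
8! / (3! × 2! × 1! × 2!) = 1680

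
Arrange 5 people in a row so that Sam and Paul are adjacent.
Treat as block: (5-1)! × 2! = 24 × 2 = 48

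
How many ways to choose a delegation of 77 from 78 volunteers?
C(78,77) = 78!/(77!×1!) = 78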